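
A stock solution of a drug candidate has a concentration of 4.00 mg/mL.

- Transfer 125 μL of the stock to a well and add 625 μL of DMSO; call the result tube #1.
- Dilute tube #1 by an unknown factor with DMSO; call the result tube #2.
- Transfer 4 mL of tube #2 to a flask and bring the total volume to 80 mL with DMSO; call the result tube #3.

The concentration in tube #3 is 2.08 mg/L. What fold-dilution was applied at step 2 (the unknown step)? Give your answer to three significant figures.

16.0-fold

Step 1: 125 μL + 625 μL = 750 μL total → factor 750/125 = 6
Step 2: unknown factor x
Step 3: 4 mL brought to 80 mL → factor 80/4 = 20
Product of known-step factors = 120
Overall factor = 4.00 mg/mL / (2.08 mg/L) = 1923.1
x = 1923.1 / 120 = 16.0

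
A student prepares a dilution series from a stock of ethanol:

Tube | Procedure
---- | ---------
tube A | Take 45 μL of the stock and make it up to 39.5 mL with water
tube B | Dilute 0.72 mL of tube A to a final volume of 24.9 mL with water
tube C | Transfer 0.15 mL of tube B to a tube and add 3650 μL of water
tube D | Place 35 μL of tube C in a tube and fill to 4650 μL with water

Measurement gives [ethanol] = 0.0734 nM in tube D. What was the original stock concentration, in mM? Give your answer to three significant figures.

7.50 mM

Step 1: 45 μL brought to 39.5 mL → factor 39500/45 = 877.78
Step 2: 0.72 mL brought to 24.9 mL → factor 24.9/0.72 = 34.583
Step 3: 0.15 mL + 3650 μL = 3.8 mL total → factor 3.8/0.15 = 25.333
Step 4: 35 μL brought to 4650 μL → factor 4650/35 = 132.86
Overall dilution factor = 877.78 × 34.583 × 25.333 × 132.86 = 1.0217 × 10^8
Stock = 0.0734 nM × 1.0217 × 10^8 = 7.499 × 10^6 nM = 7.50 mM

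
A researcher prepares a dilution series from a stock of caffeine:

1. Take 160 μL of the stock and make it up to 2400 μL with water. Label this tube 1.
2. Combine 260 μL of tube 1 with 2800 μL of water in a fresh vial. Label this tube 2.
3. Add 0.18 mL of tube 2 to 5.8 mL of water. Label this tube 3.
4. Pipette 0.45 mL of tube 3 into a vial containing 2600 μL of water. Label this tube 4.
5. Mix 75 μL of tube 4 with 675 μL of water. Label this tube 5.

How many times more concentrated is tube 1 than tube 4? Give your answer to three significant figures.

2.65 × 10^3

Step 1: 160 μL brought to 2400 μL → factor 2400/160 = 15
Step 2: 260 μL + 2800 μL = 3060 μL total → factor 3060/260 = 11.769
Step 3: 0.18 mL + 5.8 mL = 5.98 mL total → factor 5.98/0.18 = 33.222
Step 4: 0.45 mL + 2600 μL = 3.05 mL total → factor 3.05/0.45 = 6.7778
Dilution factor to tube 1 = 15; to tube 4 = 39752
[tube 1]/[tube 4] = (factor to tube 4)/(factor to tube 1) = 39752/15 = 2.65 × 10^3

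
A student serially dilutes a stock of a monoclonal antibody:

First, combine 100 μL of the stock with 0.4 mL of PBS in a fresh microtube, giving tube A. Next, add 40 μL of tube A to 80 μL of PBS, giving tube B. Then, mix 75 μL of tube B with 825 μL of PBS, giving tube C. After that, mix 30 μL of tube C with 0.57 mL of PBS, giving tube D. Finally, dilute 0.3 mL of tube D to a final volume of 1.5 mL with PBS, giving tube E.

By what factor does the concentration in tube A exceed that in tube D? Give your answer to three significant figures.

Step 1: 100 μL + 0.4 mL = 500 μL total → factor 500/100 = 5
Step 2: 40 μL + 80 μL = 120 μL total → factor 120/40 = 3
Step 3: 75 μL + 825 μL = 900 μL total → factor 900/75 = 12
Step 4: 30 μL + 0.57 mL = 600 μL total → factor 600/30 = 20
Dilution factor to tube A = 5; to tube D = 3600
[tube A]/[tube D] = (factor to tube D)/(factor to tube A) = 3600/5 = 720

720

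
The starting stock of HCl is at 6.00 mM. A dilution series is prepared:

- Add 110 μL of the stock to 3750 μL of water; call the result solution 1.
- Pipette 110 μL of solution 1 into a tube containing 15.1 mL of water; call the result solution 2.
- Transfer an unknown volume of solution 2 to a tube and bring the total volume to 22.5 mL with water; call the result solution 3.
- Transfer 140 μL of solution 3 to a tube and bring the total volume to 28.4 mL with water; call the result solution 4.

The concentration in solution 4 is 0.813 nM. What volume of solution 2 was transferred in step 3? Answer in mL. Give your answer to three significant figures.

Step 1: 110 μL + 3750 μL = 3860 μL total → factor 3860/110 = 35.091
Step 2: 110 μL + 15.1 mL = 15210 μL total → factor 15210/110 = 138.27
Step 3: v brought to 22.5 mL → factor = 22.5 mL/v
Step 4: 140 μL brought to 28.4 mL → factor 28400/140 = 202.86
Product of known-step factors = 9.8429 × 10^5
Overall factor = 6.00 mM / (0.813 nM) = 7.3801 × 10^6
Step-3 factor = 7.3801 × 10^6 / 9.8429 × 10^5 = 7.4979
v = 22.5 mL / 7.4979 = 3.00 mL

3.00 mL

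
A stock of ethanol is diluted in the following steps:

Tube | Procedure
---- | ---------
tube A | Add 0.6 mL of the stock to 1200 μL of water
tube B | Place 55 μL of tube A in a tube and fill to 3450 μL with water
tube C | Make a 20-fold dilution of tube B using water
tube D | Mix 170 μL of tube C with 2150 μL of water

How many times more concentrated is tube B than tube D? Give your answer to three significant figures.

273

Step 1: 0.6 mL + 1200 μL = 1.8 mL total → factor 1.8/0.6 = 3
Step 2: 55 μL brought to 3450 μL → factor 3450/55 = 62.727
Step 3: 20-fold → factor 20
Step 4: 170 μL + 2150 μL = 2320 μL total → factor 2320/170 = 13.647
Dilution factor to tube B = 188.18; to tube D = 51363
[tube B]/[tube D] = (factor to tube D)/(factor to tube B) = 51363/188.18 = 273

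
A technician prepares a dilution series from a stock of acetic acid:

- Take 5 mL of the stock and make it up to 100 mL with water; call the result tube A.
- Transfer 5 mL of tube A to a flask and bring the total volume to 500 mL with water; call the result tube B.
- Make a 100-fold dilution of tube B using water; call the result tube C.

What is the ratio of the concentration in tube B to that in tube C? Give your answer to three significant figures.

Step 1: 5 mL brought to 100 mL → factor 100/5 = 20
Step 2: 5 mL brought to 500 mL → factor 500/5 = 100
Step 3: 100-fold → factor 100
Dilution factor to tube B = 2000; to tube C = 2 × 10^5
[tube B]/[tube C] = (factor to tube C)/(factor to tube B) = 2 × 10^5/2000 = 100

100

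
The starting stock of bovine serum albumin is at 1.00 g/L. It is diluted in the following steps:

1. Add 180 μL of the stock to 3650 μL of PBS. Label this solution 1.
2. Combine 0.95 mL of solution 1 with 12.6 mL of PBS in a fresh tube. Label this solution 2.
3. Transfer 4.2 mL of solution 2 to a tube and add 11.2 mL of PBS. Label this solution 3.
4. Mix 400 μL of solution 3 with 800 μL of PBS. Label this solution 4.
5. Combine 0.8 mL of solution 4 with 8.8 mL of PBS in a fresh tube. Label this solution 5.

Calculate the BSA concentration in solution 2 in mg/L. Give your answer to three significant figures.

Step 1: 180 μL + 3650 μL = 3830 μL total → factor 3830/180 = 21.278
Step 2: 0.95 mL + 12.6 mL = 13.55 mL total → factor 13.55/0.95 = 14.263
Dilution factor through solution 2 = 21.278 × 14.263 = 303.49
[solution 2] = 1.00 g/L / 303.49 = 0.003295 g/L = 3.30 mg/L

3.30 mg/L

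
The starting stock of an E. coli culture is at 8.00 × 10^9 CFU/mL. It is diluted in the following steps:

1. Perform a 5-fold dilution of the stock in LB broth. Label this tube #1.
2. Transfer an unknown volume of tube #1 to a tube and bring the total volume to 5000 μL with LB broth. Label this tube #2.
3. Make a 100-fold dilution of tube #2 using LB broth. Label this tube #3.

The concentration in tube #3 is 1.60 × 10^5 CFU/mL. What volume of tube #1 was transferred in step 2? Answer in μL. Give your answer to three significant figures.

Step 1: 5-fold → factor 5
Step 2: v brought to 5000 μL → factor = 5000 μL/v
Step 3: 100-fold → factor 100
Product of known-step factors = 500
Overall factor = 8.00 × 10^9 CFU/mL / (1.60 × 10^5 CFU/mL) = 50000
Step-2 factor = 50000 / 500 = 100
v = 5000 μL / 100 = 50.0 μL

50.0 μL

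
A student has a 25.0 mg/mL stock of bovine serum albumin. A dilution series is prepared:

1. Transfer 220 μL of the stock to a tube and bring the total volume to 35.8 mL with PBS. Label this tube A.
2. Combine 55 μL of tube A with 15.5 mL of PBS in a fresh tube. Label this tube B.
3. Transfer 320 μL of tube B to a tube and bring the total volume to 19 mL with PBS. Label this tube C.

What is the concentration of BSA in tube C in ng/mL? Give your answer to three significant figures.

9.15 ng/mL

Step 1: 220 μL brought to 35.8 mL → factor 35800/220 = 162.73
Step 2: 55 μL + 15.5 mL = 15555 μL total → factor 15555/55 = 282.82
Step 3: 320 μL brought to 19 mL → factor 19000/320 = 59.375
Overall dilution factor = 162.73 × 282.82 × 59.375 = 2.7326 × 10^6
Final = 25.0 mg/mL / 2.7326 × 10^6 = 9.149 × 10^-6 mg/mL = 9.15 ng/mL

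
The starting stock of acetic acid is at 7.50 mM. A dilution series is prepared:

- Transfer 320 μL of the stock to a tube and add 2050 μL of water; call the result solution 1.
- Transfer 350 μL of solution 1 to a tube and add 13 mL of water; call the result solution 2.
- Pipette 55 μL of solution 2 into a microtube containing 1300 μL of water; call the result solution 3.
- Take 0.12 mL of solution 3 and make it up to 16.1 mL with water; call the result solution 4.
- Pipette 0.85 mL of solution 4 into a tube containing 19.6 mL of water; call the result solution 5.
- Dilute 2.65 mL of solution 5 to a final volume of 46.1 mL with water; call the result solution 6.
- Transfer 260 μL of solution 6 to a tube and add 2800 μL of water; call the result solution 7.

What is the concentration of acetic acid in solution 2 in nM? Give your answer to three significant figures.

2.65 × 10^4 nM

Step 1: 320 μL + 2050 μL = 2370 μL total → factor 2370/320 = 7.4062
Step 2: 350 μL + 13 mL = 13350 μL total → factor 13350/350 = 38.143
Dilution factor through solution 2 = 7.4062 × 38.143 = 282.5
[solution 2] = 7.50 mM / 282.5 = 0.02655 mM = 2.65 × 10^4 nM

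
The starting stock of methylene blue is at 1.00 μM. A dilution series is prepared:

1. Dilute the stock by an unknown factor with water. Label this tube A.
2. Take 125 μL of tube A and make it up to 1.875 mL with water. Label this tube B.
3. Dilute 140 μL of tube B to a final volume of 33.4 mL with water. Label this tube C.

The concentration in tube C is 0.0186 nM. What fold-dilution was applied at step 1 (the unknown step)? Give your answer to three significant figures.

Step 1: unknown factor x
Step 2: 125 μL brought to 1.875 mL → factor 1875/125 = 15
Step 3: 140 μL brought to 33.4 mL → factor 33400/140 = 238.57
Product of known-step factors = 3578.6
Overall factor = 1.00 μM / (0.0186 nM) = 53763
x = 53763 / 3578.6 = 15.0

15.0-fold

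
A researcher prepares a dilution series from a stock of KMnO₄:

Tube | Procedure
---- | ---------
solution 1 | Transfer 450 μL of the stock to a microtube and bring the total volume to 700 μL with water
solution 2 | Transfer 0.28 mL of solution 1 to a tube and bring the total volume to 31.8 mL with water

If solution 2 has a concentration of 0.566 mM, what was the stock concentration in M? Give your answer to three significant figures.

0.100 M

Step 1: 450 μL brought to 700 μL → factor 700/450 = 1.5556
Step 2: 0.28 mL brought to 31.8 mL → factor 31.8/0.28 = 113.57
Overall dilution factor = 1.5556 × 113.57 = 176.67
Stock = 0.566 mM × 176.67 = 99.99 mM = 0.100 M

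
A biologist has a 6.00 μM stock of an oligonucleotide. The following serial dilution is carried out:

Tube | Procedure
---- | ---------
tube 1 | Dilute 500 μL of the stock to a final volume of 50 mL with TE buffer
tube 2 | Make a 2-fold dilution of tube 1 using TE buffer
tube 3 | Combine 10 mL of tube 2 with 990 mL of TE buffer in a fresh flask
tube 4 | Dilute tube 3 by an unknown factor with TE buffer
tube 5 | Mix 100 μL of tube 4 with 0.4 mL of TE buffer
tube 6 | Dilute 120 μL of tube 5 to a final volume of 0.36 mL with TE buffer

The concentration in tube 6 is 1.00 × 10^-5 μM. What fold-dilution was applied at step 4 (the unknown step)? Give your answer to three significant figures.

2.00-fold

Step 1: 500 μL brought to 50 mL → factor 50000/500 = 100
Step 2: 2-fold → factor 2
Step 3: 10 mL + 990 mL = 1000 mL total → factor 1000/10 = 100
Step 4: unknown factor x
Step 5: 100 μL + 0.4 mL = 500 μL total → factor 500/100 = 5
Step 6: 120 μL brought to 0.36 mL → factor 360/120 = 3
Product of known-step factors = 3 × 10^5
Overall factor = 6.00 μM / (1.00 × 10^-5 μM) = 6 × 10^5
x = 6 × 10^5 / 3 × 10^5 = 2.00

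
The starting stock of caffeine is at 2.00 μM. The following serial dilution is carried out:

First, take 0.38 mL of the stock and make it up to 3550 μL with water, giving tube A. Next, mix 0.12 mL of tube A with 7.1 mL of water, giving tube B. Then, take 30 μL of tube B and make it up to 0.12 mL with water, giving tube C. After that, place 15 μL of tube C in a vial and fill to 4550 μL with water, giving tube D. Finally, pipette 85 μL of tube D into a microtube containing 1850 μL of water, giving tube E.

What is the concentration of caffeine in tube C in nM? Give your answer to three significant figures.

Step 1: 0.38 mL brought to 3550 μL → factor 3.55/0.38 = 9.3421
Step 2: 0.12 mL + 7.1 mL = 7.22 mL total → factor 7.22/0.12 = 60.167
Step 3: 30 μL brought to 0.12 mL → factor 120/30 = 4
Dilution factor through tube C = 9.3421 × 60.167 × 4 = 2248.3
[tube C] = 2.00 μM / 2248.3 = 0.0008895 μM = 0.890 nM

0.890 nM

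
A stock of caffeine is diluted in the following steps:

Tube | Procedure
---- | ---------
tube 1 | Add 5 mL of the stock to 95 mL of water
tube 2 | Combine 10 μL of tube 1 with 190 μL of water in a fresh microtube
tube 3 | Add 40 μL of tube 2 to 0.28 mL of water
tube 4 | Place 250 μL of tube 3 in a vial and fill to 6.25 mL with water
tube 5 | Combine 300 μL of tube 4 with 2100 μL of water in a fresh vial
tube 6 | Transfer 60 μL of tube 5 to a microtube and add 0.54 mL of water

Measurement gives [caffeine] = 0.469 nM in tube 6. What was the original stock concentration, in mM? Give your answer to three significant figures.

Step 1: 5 mL + 95 mL = 100 mL total → factor 100/5 = 20
Step 2: 10 μL + 190 μL = 200 μL total → factor 200/10 = 20
Step 3: 40 μL + 0.28 mL = 320 μL total → factor 320/40 = 8
Step 4: 250 μL brought to 6.25 mL → factor 6250/250 = 25
Step 5: 300 μL + 2100 μL = 2400 μL total → factor 2400/300 = 8
Step 6: 60 μL + 0.54 mL = 600 μL total → factor 600/60 = 10
Overall dilution factor = 20 × 20 × 8 × 25 × 8 × 10 = 6.4 × 10^6
Stock = 0.469 nM × 6.4 × 10^6 = 3.002 × 10^6 nM = 3.00 mM

3.00 mM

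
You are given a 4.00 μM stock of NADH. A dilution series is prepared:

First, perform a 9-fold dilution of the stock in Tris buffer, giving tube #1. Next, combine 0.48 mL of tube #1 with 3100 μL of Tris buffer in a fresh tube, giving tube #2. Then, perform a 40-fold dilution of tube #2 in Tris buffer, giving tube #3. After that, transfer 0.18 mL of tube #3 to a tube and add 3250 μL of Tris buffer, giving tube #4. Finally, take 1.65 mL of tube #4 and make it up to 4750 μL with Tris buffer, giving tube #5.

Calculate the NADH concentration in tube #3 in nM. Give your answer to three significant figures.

1.49 nM

Step 1: 9-fold → factor 9
Step 2: 0.48 mL + 3100 μL = 3.58 mL total → factor 3.58/0.48 = 7.4583
Step 3: 40-fold → factor 40
Dilution factor through tube #3 = 9 × 7.4583 × 40 = 2685
[tube #3] = 4.00 μM / 2685 = 0.001490 μM = 1.49 nM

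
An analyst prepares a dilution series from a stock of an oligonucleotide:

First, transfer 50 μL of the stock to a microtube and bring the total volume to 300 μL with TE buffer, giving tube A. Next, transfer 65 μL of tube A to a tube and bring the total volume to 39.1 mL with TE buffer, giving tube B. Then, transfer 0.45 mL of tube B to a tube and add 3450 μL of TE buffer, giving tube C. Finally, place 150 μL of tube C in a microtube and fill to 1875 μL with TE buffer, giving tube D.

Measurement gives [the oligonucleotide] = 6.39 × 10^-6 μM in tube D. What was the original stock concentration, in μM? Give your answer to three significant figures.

Step 1: 50 μL brought to 300 μL → factor 300/50 = 6
Step 2: 65 μL brought to 39.1 mL → factor 39100/65 = 601.54
Step 3: 0.45 mL + 3450 μL = 3.9 mL total → factor 3.9/0.45 = 8.6667
Step 4: 150 μL brought to 1875 μL → factor 1875/150 = 12.5
Overall dilution factor = 6 × 601.54 × 8.6667 × 12.5 = 3.91 × 10^5
Stock = 6.39 × 10^-6 μM × 3.91 × 10^5 = 2.50 μM

2.50 μM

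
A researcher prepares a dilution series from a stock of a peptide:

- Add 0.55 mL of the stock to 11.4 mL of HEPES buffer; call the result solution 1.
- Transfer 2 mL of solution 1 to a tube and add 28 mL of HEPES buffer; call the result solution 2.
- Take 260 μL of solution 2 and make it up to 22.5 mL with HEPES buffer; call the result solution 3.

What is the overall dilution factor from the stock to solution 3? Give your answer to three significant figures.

2.82 × 10^4

Step 1: 0.55 mL + 11.4 mL = 11.95 mL total → factor 11.95/0.55 = 21.727
Step 2: 2 mL + 28 mL = 30 mL total → factor 30/2 = 15
Step 3: 260 μL brought to 22.5 mL → factor 22500/260 = 86.538
Overall dilution factor = 21.727 × 15 × 86.538 = 28204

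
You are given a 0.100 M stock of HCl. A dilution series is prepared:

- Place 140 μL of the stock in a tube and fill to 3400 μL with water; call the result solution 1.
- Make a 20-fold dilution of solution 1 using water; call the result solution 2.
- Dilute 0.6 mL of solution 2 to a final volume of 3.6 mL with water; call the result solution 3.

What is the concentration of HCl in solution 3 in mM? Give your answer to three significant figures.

0.0343 mM

Step 1: 140 μL brought to 3400 μL → factor 3400/140 = 24.286
Step 2: 20-fold → factor 20
Step 3: 0.6 mL brought to 3.6 mL → factor 3.6/0.6 = 6
Dilution factor through solution 3 = 24.286 × 20 × 6 = 2914.3
[solution 3] = 0.100 M / 2914.3 = 3.431 × 10^-5 M = 0.0343 mM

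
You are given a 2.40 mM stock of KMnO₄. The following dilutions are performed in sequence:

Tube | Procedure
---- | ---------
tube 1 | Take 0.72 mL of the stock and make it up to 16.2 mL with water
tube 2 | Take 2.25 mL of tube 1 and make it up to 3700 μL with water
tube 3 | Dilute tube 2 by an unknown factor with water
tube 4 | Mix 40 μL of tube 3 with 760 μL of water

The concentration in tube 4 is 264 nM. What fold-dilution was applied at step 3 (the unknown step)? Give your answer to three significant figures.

Step 1: 0.72 mL brought to 16.2 mL → factor 16.2/0.72 = 22.5
Step 2: 2.25 mL brought to 3700 μL → factor 3.7/2.25 = 1.6444
Step 3: unknown factor x
Step 4: 40 μL + 760 μL = 800 μL total → factor 800/40 = 20
Product of known-step factors = 740
Overall factor = 2.40 mM / (264 nM) = 9090.9
x = 9090.9 / 740 = 12.3

12.3-fold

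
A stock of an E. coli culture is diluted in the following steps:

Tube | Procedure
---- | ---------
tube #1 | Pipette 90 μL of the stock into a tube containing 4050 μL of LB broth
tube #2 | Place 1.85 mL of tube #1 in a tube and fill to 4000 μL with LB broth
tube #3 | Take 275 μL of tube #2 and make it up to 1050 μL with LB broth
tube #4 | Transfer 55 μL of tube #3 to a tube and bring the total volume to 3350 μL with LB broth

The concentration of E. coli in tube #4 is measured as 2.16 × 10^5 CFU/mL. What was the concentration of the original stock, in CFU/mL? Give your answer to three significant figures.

Step 1: 90 μL + 4050 μL = 4140 μL total → factor 4140/90 = 46
Step 2: 1.85 mL brought to 4000 μL → factor 4/1.85 = 2.1622
Step 3: 275 μL brought to 1050 μL → factor 1050/275 = 3.8182
Step 4: 55 μL brought to 3350 μL → factor 3350/55 = 60.909
Overall dilution factor = 46 × 2.1622 × 3.8182 × 60.909 = 23130
Stock = 2.16 × 10^5 CFU/mL × 23130 = 5.00 × 10^9 CFU/mL

5.00 × 10^9 CFU/mL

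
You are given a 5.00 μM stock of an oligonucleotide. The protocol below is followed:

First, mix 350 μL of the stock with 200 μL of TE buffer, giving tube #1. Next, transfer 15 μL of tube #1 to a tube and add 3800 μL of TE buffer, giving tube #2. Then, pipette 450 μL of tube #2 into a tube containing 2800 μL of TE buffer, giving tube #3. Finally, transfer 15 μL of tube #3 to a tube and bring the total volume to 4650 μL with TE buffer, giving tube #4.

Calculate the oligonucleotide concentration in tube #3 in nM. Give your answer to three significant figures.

Step 1: 350 μL + 200 μL = 550 μL total → factor 550/350 = 1.5714
Step 2: 15 μL + 3800 μL = 3815 μL total → factor 3815/15 = 254.33
Step 3: 450 μL + 2800 μL = 3250 μL total → factor 3250/450 = 7.2222
Dilution factor through tube #3 = 1.5714 × 254.33 × 7.2222 = 2886.5
[tube #3] = 5.00 μM / 2886.5 = 0.001732 μM = 1.73 nM

1.73 nM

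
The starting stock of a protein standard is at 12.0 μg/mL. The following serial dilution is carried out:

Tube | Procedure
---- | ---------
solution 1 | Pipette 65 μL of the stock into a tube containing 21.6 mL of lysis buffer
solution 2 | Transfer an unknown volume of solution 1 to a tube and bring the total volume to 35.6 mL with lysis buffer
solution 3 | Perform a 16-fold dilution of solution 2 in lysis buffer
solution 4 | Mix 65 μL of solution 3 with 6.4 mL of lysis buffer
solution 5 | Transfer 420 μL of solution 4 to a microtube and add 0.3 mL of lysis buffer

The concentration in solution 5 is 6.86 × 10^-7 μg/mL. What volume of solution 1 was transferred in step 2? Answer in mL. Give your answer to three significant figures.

1.85 mL

Step 1: 65 μL + 21.6 mL = 21665 μL total → factor 21665/65 = 333.31
Step 2: v brought to 35.6 mL → factor = 35.6 mL/v
Step 3: 16-fold → factor 16
Step 4: 65 μL + 6.4 mL = 6465 μL total → factor 6465/65 = 99.462
Step 5: 420 μL + 0.3 mL = 720 μL total → factor 720/420 = 1.7143
Product of known-step factors = 9.0929 × 10^5
Overall factor = 12.0 μg/mL / (6.86 × 10^-7 μg/mL) = 1.7493 × 10^7
Step-2 factor = 1.7493 × 10^7 / 9.0929 × 10^5 = 19.238
v = 35.6 mL / 19.238 = 1.85 mL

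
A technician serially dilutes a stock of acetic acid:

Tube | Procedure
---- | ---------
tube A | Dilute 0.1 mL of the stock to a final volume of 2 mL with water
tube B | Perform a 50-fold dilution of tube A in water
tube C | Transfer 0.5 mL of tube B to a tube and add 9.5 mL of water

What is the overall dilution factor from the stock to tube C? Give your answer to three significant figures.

Step 1: 0.1 mL brought to 2 mL → factor 2/0.1 = 20
Step 2: 50-fold → factor 50
Step 3: 0.5 mL + 9.5 mL = 10 mL total → factor 10/0.5 = 20
Overall dilution factor = 20 × 50 × 20 = 20000

2.00 × 10^4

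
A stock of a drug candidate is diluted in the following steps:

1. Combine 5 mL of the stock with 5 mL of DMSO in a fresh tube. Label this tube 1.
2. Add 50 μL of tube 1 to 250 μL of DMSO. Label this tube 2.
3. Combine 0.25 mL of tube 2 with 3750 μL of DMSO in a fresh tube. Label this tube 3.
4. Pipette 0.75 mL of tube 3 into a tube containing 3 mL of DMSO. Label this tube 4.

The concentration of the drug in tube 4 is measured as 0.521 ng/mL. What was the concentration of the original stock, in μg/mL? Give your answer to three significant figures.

0.500 μg/mL

Step 1: 5 mL + 5 mL = 10 mL total → factor 10/5 = 2
Step 2: 50 μL + 250 μL = 300 μL total → factor 300/50 = 6
Step 3: 0.25 mL + 3750 μL = 4 mL total → factor 4/0.25 = 16
Step 4: 0.75 mL + 3 mL = 3.75 mL total → factor 3.75/0.75 = 5
Overall dilution factor = 2 × 6 × 16 × 5 = 960
Stock = 0.521 ng/mL × 960 = 500.2 ng/mL = 0.500 μg/mL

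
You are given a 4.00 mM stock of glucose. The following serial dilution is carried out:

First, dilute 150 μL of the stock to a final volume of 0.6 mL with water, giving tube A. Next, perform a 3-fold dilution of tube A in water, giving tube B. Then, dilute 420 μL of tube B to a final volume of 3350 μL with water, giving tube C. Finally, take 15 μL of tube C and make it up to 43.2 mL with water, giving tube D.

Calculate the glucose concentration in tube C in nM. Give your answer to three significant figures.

Step 1: 150 μL brought to 0.6 mL → factor 600/150 = 4
Step 2: 3-fold → factor 3
Step 3: 420 μL brought to 3350 μL → factor 3350/420 = 7.9762
Dilution factor through tube C = 4 × 3 × 7.9762 = 95.714
[tube C] = 4.00 mM / 95.714 = 0.04179 mM = 4.18 × 10^4 nM

4.18 × 10^4 nM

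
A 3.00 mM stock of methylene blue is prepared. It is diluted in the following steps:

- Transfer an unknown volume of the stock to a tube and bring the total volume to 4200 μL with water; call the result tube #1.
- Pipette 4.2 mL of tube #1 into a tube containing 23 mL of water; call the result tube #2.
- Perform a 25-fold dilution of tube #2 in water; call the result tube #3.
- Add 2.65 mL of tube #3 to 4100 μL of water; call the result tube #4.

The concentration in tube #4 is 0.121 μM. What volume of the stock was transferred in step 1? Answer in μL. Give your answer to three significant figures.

69.9 μL

Step 1: v brought to 4200 μL → factor = 4200 μL/v
Step 2: 4.2 mL + 23 mL = 27.2 mL total → factor 27.2/4.2 = 6.4762
Step 3: 25-fold → factor 25
Step 4: 2.65 mL + 4100 μL = 6.75 mL total → factor 6.75/2.65 = 2.5472
Product of known-step factors = 412.4
Overall factor = 3.00 mM / (0.121 μM) = 24793
Step-1 factor = 24793 / 412.4 = 60.12
v = 4200 μL / 60.12 = 69.9 μL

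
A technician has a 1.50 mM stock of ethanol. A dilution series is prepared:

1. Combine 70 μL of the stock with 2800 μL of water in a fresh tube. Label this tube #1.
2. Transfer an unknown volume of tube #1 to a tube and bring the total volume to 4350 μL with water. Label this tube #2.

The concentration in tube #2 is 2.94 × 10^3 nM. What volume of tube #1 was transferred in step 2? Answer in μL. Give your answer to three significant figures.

350 μL

Step 1: 70 μL + 2800 μL = 2870 μL total → factor 2870/70 = 41
Step 2: v brought to 4350 μL → factor = 4350 μL/v
Product of known-step factors = 41
Overall factor = 1.50 mM / (2.94 × 10^3 nM) = 510.2
Step-2 factor = 510.2 / 41 = 12.444
v = 4350 μL / 12.444 = 350 μL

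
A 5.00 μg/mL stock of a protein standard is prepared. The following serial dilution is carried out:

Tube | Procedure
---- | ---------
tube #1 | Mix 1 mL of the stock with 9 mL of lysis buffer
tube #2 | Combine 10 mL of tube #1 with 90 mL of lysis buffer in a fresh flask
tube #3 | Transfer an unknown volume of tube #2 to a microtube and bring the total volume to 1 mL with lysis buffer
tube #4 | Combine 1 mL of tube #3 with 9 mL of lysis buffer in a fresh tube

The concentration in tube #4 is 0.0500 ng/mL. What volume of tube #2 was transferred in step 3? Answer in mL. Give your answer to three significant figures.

Step 1: 1 mL + 9 mL = 10 mL total → factor 10/1 = 10
Step 2: 10 mL + 90 mL = 100 mL total → factor 100/10 = 10
Step 3: v brought to 1 mL → factor = 1 mL/v
Step 4: 1 mL + 9 mL = 10 mL total → factor 10/1 = 10
Product of known-step factors = 1000
Overall factor = 5.00 μg/mL / (0.0500 ng/mL) = 1 × 10^5
Step-3 factor = 1 × 10^5 / 1000 = 100
v = 1 mL / 100 = 0.0100 mL

0.0100 mL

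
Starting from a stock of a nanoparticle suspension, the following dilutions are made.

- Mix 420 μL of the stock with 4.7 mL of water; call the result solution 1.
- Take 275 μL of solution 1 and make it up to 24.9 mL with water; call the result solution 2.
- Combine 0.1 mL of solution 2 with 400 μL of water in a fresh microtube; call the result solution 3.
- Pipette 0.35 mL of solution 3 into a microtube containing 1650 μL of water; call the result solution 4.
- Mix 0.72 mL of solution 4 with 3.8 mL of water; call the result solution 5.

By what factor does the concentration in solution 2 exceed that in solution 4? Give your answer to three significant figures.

Step 1: 420 μL + 4.7 mL = 5120 μL total → factor 5120/420 = 12.19
Step 2: 275 μL brought to 24.9 mL → factor 24900/275 = 90.545
Step 3: 0.1 mL + 400 μL = 0.5 mL total → factor 0.5/0.1 = 5
Step 4: 0.35 mL + 1650 μL = 2 mL total → factor 2/0.35 = 5.7143
Dilution factor to solution 2 = 1103.8; to solution 4 = 31537
[solution 2]/[solution 4] = (factor to solution 4)/(factor to solution 2) = 31537/1103.8 = 28.6

28.6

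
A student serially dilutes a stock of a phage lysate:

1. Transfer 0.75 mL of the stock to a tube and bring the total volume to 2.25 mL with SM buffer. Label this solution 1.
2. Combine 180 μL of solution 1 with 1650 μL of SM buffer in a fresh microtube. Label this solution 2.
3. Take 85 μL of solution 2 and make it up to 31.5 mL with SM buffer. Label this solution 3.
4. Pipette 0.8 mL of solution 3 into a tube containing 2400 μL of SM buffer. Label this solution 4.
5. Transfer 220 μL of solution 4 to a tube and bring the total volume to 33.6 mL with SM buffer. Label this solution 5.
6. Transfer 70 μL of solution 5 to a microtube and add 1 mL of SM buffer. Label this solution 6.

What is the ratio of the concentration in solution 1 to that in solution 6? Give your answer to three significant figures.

Step 1: 0.75 mL brought to 2.25 mL → factor 2.25/0.75 = 3
Step 2: 180 μL + 1650 μL = 1830 μL total → factor 1830/180 = 10.167
Step 3: 85 μL brought to 31.5 mL → factor 31500/85 = 370.59
Step 4: 0.8 mL + 2400 μL = 3.2 mL total → factor 3.2/0.8 = 4
Step 5: 220 μL brought to 33.6 mL → factor 33600/220 = 152.73
Step 6: 70 μL + 1 mL = 1070 μL total → factor 1070/70 = 15.286
Dilution factor to solution 1 = 3; to solution 6 = 1.0555 × 10^8
[solution 1]/[solution 6] = (factor to solution 6)/(factor to solution 1) = 1.0555 × 10^8/3 = 3.52 × 10^7

3.52 × 10^7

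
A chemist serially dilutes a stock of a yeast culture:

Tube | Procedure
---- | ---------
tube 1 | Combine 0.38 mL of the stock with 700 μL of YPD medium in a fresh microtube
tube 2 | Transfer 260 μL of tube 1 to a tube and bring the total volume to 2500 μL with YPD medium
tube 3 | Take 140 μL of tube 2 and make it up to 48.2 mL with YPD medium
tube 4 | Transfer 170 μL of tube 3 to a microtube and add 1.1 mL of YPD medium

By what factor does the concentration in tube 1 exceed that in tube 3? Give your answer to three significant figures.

3.31 × 10^3

Step 1: 0.38 mL + 700 μL = 1.08 mL total → factor 1.08/0.38 = 2.8421
Step 2: 260 μL brought to 2500 μL → factor 2500/260 = 9.6154
Step 3: 140 μL brought to 48.2 mL → factor 48200/140 = 344.29
Dilution factor to tube 1 = 2.8421; to tube 3 = 9408.6
[tube 1]/[tube 3] = (factor to tube 3)/(factor to tube 1) = 9408.6/2.8421 = 3.31 × 10^3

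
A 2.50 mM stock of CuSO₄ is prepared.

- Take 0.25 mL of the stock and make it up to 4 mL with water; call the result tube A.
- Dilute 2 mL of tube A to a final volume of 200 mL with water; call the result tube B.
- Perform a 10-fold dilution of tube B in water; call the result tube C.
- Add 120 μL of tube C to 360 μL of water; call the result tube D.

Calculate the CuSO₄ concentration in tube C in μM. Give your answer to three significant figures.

0.156 μM

Step 1: 0.25 mL brought to 4 mL → factor 4/0.25 = 16
Step 2: 2 mL brought to 200 mL → factor 200/2 = 100
Step 3: 10-fold → factor 10
Dilution factor through tube C = 16 × 100 × 10 = 16000
[tube C] = 2.50 mM / 16000 = 0.0001563 mM = 0.156 μM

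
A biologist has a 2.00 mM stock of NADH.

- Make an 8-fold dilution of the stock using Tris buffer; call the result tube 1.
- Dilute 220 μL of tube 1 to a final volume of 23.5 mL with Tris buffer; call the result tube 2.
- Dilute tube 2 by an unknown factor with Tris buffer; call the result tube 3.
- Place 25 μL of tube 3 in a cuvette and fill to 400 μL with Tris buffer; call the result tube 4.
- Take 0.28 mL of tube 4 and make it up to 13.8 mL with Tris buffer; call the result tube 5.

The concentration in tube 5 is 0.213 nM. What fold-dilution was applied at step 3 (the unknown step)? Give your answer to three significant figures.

13.9-fold

Step 1: 8-fold → factor 8
Step 2: 220 μL brought to 23.5 mL → factor 23500/220 = 106.82
Step 3: unknown factor x
Step 4: 25 μL brought to 400 μL → factor 400/25 = 16
Step 5: 0.28 mL brought to 13.8 mL → factor 13.8/0.28 = 49.286
Product of known-step factors = 6.7387 × 10^5
Overall factor = 2.00 mM / (0.213 nM) = 9.3897 × 10^6
x = 9.3897 × 10^6 / 6.7387 × 10^5 = 13.9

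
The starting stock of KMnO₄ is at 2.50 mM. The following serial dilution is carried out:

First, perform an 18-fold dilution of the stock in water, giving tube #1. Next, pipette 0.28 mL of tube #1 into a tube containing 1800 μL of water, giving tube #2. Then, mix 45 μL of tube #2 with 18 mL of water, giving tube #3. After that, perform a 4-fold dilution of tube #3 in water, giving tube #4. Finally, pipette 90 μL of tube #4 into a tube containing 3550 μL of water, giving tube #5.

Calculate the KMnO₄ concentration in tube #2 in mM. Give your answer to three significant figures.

Step 1: 18-fold → factor 18
Step 2: 0.28 mL + 1800 μL = 2.08 mL total → factor 2.08/0.28 = 7.4286
Dilution factor through tube #2 = 18 × 7.4286 = 133.71
[tube #2] = 2.50 mM / 133.71 = 0.0187 mM

0.0187 mM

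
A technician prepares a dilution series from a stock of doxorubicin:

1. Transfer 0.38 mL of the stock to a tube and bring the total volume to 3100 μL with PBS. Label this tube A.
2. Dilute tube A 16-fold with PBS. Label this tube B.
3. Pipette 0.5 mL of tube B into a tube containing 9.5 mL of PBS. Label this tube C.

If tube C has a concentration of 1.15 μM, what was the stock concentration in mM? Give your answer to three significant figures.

Step 1: 0.38 mL brought to 3100 μL → factor 3.1/0.38 = 8.1579
Step 2: 16-fold → factor 16
Step 3: 0.5 mL + 9.5 mL = 10 mL total → factor 10/0.5 = 20
Overall dilution factor = 8.1579 × 16 × 20 = 2610.5
Stock = 1.15 μM × 2610.5 = 3002 μM = 3.00 mM

3.00 mM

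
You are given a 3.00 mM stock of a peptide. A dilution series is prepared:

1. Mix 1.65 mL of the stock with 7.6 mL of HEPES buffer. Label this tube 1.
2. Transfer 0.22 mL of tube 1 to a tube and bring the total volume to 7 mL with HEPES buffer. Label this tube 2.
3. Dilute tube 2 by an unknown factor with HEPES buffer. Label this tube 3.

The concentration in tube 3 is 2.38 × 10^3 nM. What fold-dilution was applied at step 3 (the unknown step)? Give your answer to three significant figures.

Step 1: 1.65 mL + 7.6 mL = 9.25 mL total → factor 9.25/1.65 = 5.6061
Step 2: 0.22 mL brought to 7 mL → factor 7/0.22 = 31.818
Step 3: unknown factor x
Product of known-step factors = 178.37
Overall factor = 3.00 mM / (2.38 × 10^3 nM) = 1260.5
x = 1260.5 / 178.37 = 7.07

7.07-fold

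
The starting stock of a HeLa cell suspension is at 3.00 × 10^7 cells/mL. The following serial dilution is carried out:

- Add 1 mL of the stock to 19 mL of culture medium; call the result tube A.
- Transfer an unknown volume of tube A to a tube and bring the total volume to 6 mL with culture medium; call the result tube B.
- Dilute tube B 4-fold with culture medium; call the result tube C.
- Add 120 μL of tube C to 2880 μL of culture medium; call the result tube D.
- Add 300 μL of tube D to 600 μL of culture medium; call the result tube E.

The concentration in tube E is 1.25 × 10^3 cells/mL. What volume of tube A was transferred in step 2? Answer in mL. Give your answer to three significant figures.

1.50 mL

Step 1: 1 mL + 19 mL = 20 mL total → factor 20/1 = 20
Step 2: v brought to 6 mL → factor = 6 mL/v
Step 3: 4-fold → factor 4
Step 4: 120 μL + 2880 μL = 3000 μL total → factor 3000/120 = 25
Step 5: 300 μL + 600 μL = 900 μL total → factor 900/300 = 3
Product of known-step factors = 6000
Overall factor = 3.00 × 10^7 cells/mL / (1.25 × 10^3 cells/mL) = 24000
Step-2 factor = 24000 / 6000 = 4
v = 6 mL / 4 = 1.50 mL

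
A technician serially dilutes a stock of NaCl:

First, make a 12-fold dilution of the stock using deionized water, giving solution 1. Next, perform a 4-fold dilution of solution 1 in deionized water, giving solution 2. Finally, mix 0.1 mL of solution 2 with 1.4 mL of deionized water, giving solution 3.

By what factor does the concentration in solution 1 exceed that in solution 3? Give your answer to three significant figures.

Step 1: 12-fold → factor 12
Step 2: 4-fold → factor 4
Step 3: 0.1 mL + 1.4 mL = 1.5 mL total → factor 1.5/0.1 = 15
Dilution factor to solution 1 = 12; to solution 3 = 720
[solution 1]/[solution 3] = (factor to solution 3)/(factor to solution 1) = 720/12 = 60.0

60.0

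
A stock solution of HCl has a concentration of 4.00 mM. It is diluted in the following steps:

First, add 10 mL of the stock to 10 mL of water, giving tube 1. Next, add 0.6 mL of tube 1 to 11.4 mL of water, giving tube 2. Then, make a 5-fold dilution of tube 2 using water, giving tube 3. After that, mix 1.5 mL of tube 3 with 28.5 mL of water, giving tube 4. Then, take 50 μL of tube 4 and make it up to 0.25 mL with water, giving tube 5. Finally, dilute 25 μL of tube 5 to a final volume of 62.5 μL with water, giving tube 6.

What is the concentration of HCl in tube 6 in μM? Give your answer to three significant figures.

Step 1: 10 mL + 10 mL = 20 mL total → factor 20/10 = 2
Step 2: 0.6 mL + 11.4 mL = 12 mL total → factor 12/0.6 = 20
Step 3: 5-fold → factor 5
Step 4: 1.5 mL + 28.5 mL = 30 mL total → factor 30/1.5 = 20
Step 5: 50 μL brought to 0.25 mL → factor 250/50 = 5
Step 6: 25 μL brought to 62.5 μL → factor 62.5/25 = 2.5
Overall dilution factor = 2 × 20 × 5 × 20 × 5 × 2.5 = 50000
Final = 4.00 mM / 50000 = 8.000 × 10^-5 mM = 0.0800 μM

0.0800 μM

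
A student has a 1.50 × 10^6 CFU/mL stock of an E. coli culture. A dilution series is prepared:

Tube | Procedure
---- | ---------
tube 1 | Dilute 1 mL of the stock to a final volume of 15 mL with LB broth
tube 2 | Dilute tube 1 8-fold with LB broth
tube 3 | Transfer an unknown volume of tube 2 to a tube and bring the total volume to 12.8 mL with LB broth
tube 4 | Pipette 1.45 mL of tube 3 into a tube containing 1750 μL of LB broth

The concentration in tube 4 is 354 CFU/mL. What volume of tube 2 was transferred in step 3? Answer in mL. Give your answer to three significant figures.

0.800 mL

Step 1: 1 mL brought to 15 mL → factor 15/1 = 15
Step 2: 8-fold → factor 8
Step 3: v brought to 12.8 mL → factor = 12.8 mL/v
Step 4: 1.45 mL + 1750 μL = 3.2 mL total → factor 3.2/1.45 = 2.2069
Product of known-step factors = 264.83
Overall factor = 1.50 × 10^6 CFU/mL / (354 CFU/mL) = 4237.3
Step-3 factor = 4237.3 / 264.83 = 16
v = 12.8 mL / 16 = 0.800 mL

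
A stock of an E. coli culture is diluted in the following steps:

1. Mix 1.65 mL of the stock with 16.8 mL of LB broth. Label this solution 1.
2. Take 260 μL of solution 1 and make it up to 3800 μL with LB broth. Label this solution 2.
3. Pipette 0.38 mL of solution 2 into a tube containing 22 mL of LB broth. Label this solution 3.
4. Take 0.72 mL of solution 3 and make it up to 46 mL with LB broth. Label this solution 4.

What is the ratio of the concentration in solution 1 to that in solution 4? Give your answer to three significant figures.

Step 1: 1.65 mL + 16.8 mL = 18.45 mL total → factor 18.45/1.65 = 11.182
Step 2: 260 μL brought to 3800 μL → factor 3800/260 = 14.615
Step 3: 0.38 mL + 22 mL = 22.38 mL total → factor 22.38/0.38 = 58.895
Step 4: 0.72 mL brought to 46 mL → factor 46/0.72 = 63.889
Dilution factor to solution 1 = 11.182; to solution 4 = 6.1493 × 10^5
[solution 1]/[solution 4] = (factor to solution 4)/(factor to solution 1) = 6.1493 × 10^5/11.182 = 5.50 × 10^4

5.50 × 10^4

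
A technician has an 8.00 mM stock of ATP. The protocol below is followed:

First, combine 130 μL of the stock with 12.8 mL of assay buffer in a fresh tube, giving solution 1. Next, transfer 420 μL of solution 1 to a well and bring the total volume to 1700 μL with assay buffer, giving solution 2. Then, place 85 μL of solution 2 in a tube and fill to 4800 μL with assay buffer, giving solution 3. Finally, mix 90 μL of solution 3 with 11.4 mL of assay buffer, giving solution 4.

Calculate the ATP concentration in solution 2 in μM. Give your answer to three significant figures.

Step 1: 130 μL + 12.8 mL = 12930 μL total → factor 12930/130 = 99.462
Step 2: 420 μL brought to 1700 μL → factor 1700/420 = 4.0476
Dilution factor through solution 2 = 99.462 × 4.0476 = 402.58
[solution 2] = 8.00 mM / 402.58 = 0.01987 mM = 19.9 μM

19.9 μM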